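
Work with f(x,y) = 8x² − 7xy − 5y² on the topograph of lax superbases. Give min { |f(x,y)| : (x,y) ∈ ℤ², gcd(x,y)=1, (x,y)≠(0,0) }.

descent: ρ → (-5,7,8)  [lands on river]
river: ρ → (8,9,-4)
river: ρ → (-4,7,10)
river: ρ → (10,13,-1)
river: ρ → (-1,13,10)
river: ρ → (10,7,-4)
river: ρ → (-4,9,8)
river: ρ → (8,7,-5)
river: ρ → (-5,13,2)
river: ρ → (2,11,-11)
river: ρ → (-11,11,2)
river: ρ → (2,13,-5)
closes: descent 1, river 12
min |a| on river = 1

1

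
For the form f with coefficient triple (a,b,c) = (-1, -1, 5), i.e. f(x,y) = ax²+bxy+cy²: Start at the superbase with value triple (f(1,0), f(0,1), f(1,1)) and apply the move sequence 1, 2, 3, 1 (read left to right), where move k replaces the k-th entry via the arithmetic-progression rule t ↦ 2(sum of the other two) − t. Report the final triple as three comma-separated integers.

start (-1,5,3) = (f(1,0),f(0,1),f(1,1))
replace slot 1: 2·(5+3) − (-1) = 17 → (17,5,3)
replace slot 2: 2·(17+3) − 5 = 35 → (17,35,3)
replace slot 3: 2·(17+35) − 3 = 101 → (17,35,101)
replace slot 1: 2·(35+101) − 17 = 255 → (255,35,101)

255,35,101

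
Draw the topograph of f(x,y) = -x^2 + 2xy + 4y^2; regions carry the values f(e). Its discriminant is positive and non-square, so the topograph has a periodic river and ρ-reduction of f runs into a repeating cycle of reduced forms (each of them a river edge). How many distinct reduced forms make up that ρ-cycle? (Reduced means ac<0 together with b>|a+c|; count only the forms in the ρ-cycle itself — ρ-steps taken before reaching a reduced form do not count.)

D = 20, ⌊√D⌋ = 4
descent: ρ → (4,-2,-1)
descent: ρ → (-1,4,1)  [lands on river]
river: ρ → (1,4,-1)
ρ-cycle length = 2 (tail of 2 descent steps not counted)

2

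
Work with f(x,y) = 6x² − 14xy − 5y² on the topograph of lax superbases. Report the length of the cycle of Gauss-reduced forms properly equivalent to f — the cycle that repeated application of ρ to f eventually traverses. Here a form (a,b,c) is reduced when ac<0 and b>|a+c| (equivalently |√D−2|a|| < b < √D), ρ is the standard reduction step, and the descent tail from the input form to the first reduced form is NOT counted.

D = 316, ⌊√D⌋ = 17
descent: ρ → (-5,14,6)  [lands on river]
river: ρ → (6,10,-9)
river: ρ → (-9,8,7)
river: ρ → (7,6,-10)
river: ρ → (-10,14,3)
river: ρ → (3,16,-5)
ρ-cycle length = 6 (tail of 1 descent step not counted)

6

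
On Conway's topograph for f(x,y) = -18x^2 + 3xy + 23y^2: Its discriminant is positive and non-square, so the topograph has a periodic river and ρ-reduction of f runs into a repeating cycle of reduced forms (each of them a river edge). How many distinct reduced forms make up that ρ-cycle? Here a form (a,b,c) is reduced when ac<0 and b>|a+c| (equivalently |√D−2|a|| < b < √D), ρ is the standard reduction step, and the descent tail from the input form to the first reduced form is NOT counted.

D = 1665, ⌊√D⌋ = 40
descent: ρ → (23,-3,-18)
descent: ρ → (-18,39,2)  [lands on river]
river: ρ → (2,37,-37)
river: ρ → (-37,37,2)
river: ρ → (2,39,-18)
river: ρ → (-18,33,8)
river: ρ → (8,31,-22)
river: ρ → (-22,13,17)
river: ρ → (17,21,-18)
river: ρ → (-18,15,20)
river: ρ → (20,25,-13)
river: ρ → (-13,27,18)
river: ρ → (18,9,-22)
river: ρ → (-22,35,5)
river: ρ → (5,35,-22)
river: ρ → (-22,9,18)
river: ρ → (18,27,-13)
river: ρ → (-13,25,20)
river: ρ → (20,15,-18)
river: ρ → (-18,21,17)
river: ρ → (17,13,-22)
river: ρ → (-22,31,8)
river: ρ → (8,33,-18)
ρ-cycle length = 22 (tail of 2 descent steps not counted)

22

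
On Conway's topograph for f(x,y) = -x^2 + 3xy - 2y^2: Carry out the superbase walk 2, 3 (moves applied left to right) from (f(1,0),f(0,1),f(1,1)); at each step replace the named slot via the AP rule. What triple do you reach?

start (-1,-2,0) = (f(1,0),f(0,1),f(1,1))
replace slot 2: 2·((-1)+0) − (-2) = 0 → (-1,0,0)
replace slot 3: 2·((-1)+0) − 0 = -2 → (-1,0,-2)

-1,0,-2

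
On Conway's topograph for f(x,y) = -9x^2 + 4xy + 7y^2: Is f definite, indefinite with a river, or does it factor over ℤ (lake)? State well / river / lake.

D = b²−4ac = 4² − 4·(-9)·7 = 268
D > 0 non-square ⇒ indefinite ⇒ periodic river

river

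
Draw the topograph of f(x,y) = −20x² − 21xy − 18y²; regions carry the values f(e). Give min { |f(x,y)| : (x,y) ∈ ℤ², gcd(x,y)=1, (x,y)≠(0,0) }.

translate: b→-19 (≡21 mod 40), so (20,21,18)→(20,-19,17)
flip: (20,-19,17)→(17,19,20)
translate: b→-15 (≡19 mod 34), so (17,19,20)→(17,-15,18)
reduced (well bottom): (17,-15,18) with a≤c, −a<b≤a
well minimum |f| = |-17| = 17 (negative-definite)

17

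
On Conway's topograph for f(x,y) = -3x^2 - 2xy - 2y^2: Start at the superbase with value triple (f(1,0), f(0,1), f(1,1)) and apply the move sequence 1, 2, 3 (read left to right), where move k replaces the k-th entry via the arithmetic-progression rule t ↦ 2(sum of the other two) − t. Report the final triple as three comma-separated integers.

start (-3,-2,-7) = (f(1,0),f(0,1),f(1,1))
replace slot 1: 2·((-2)+(-7)) − (-3) = -15 → (-15,-2,-7)
replace slot 2: 2·((-15)+(-7)) − (-2) = -42 → (-15,-42,-7)
replace slot 3: 2·((-15)+(-42)) − (-7) = -107 → (-15,-42,-107)

-15,-42,-107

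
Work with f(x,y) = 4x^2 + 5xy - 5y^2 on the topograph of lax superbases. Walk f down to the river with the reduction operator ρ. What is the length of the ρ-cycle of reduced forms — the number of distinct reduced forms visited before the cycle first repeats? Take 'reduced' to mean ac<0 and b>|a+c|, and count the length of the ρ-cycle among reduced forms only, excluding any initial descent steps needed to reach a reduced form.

D = 105, ⌊√D⌋ = 10
river: ρ → (-5,5,4)
river: ρ → (4,3,-6)
river: ρ → (-6,9,1)
river: ρ → (1,9,-6)
river: ρ → (-6,3,4)
river: ρ → (4,5,-5)
ρ-cycle length = 6 (tail of 0 descent steps not counted)

6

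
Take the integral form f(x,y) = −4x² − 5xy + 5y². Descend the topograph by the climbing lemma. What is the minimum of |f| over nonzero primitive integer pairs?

descent: ρ → (5,5,-4)  [lands on river]
river: ρ → (-4,3,6)
river: ρ → (6,9,-1)
river: ρ → (-1,9,6)
river: ρ → (6,3,-4)
river: ρ → (-4,5,5)
closes: descent 1, river 6
min |a| on river = 1

1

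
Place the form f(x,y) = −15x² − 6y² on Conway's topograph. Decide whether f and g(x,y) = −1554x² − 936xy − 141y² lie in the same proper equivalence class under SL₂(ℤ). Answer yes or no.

D₁ = -360, D₂ = -360
f is negative-definite; reduce −f:
−f: flip: (15,0,6)→(6,0,15)
−f: reduced (well bottom): (6,0,15) with a≤c, −a<b≤a
flip sign back: reduced form of f is (-6,0,-15)
g is negative-definite; reduce −g:
−g: flip: (1554,936,141)→(141,-936,1554)
−g: translate: b→-90 (≡-936 mod 282), so (141,-936,1554)→(141,-90,15)
−g: flip: (141,-90,15)→(15,90,141)
−g: translate: b→0 (≡90 mod 30), so (15,90,141)→(15,0,6)
−g: flip: (15,0,6)→(6,0,15)
−g: reduced (well bottom): (6,0,15) with a≤c, −a<b≤a
flip sign back: reduced form of g is (-6,0,-15)
reduced forms (-6, 0, -15) vs (-6, 0, -15) ⇒ equivalent

yes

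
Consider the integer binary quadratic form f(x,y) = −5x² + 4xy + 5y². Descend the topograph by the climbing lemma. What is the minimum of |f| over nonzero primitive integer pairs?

river: ρ → (5,6,-4)
river: ρ → (-4,10,1)
river: ρ → (1,10,-4)
river: ρ → (-4,6,5)
river: ρ → (5,4,-5)
river: ρ → (-5,6,4)
river: ρ → (4,10,-1)
river: ρ → (-1,10,4)
river: ρ → (4,6,-5)
river: ρ → (-5,4,5)
closes: descent 0, river 10
min |a| on river = 1

1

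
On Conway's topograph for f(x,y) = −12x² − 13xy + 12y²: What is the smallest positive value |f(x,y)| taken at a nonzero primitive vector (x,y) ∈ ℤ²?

descent: ρ → (12,13,-12)  [lands on river]
river: ρ → (-12,11,13)
river: ρ → (13,15,-10)
river: ρ → (-10,25,3)
river: ρ → (3,23,-18)
river: ρ → (-18,13,8)
river: ρ → (8,19,-12)
river: ρ → (-12,5,15)
river: ρ → (15,25,-2)
river: ρ → (-2,27,2)
river: ρ → (2,25,-15)
river: ρ → (-15,5,12)
river: ρ → (12,19,-8)
river: ρ → (-8,13,18)
river: ρ → (18,23,-3)
river: ρ → (-3,25,10)
river: ρ → (10,15,-13)
river: ρ → (-13,11,12)
closes: descent 1, river 18
min |a| on river = 2

2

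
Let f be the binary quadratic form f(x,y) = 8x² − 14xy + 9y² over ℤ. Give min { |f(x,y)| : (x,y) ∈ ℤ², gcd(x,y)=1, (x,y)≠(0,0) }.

translate: b→2 (≡-14 mod 16), so (8,-14,9)→(8,2,3)
flip: (8,2,3)→(3,-2,8)
reduced (well bottom): (3,-2,8) with a≤c, −a<b≤a
well minimum = a = 3

3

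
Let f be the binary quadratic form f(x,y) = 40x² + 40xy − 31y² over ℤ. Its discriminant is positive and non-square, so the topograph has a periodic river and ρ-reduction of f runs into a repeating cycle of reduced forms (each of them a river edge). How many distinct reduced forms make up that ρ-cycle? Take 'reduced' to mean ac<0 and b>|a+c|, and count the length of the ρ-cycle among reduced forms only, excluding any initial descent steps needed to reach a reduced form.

D = 6560, ⌊√D⌋ = 80
river: ρ → (-31,22,49)
river: ρ → (49,76,-4)
river: ρ → (-4,76,49)
river: ρ → (49,22,-31)
river: ρ → (-31,40,40)
river: ρ → (40,40,-31)
ρ-cycle length = 6 (tail of 0 descent steps not counted)

6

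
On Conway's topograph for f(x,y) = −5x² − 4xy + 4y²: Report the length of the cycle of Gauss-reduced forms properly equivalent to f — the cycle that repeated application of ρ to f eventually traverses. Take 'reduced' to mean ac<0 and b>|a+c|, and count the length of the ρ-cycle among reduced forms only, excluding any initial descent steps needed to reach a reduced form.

D = 96, ⌊√D⌋ = 9
descent: ρ → (4,4,-5)  [lands on river]
river: ρ → (-5,6,3)
river: ρ → (3,6,-5)
river: ρ → (-5,4,4)
ρ-cycle length = 4 (tail of 1 descent step not counted)

4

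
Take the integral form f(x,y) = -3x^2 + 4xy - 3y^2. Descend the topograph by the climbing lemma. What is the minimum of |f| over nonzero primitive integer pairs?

translate: b→2 (≡-4 mod 6), so (3,-4,3)→(3,2,2)
flip: (3,2,2)→(2,-2,3)
translate: b→2 (≡-2 mod 4), so (2,-2,3)→(2,2,3)
reduced (well bottom): (2,2,3) with a≤c, −a<b≤a
well minimum |f| = |-2| = 2 (negative-definite)

2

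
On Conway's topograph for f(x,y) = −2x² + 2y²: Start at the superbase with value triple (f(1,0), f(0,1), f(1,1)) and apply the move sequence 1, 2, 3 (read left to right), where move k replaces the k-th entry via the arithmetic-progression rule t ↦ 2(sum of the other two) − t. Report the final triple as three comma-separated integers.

start (-2,2,0) = (f(1,0),f(0,1),f(1,1))
replace slot 1: 2·(2+0) − (-2) = 6 → (6,2,0)
replace slot 2: 2·(6+0) − 2 = 10 → (6,10,0)
replace slot 3: 2·(6+10) − 0 = 32 → (6,10,32)

6,10,32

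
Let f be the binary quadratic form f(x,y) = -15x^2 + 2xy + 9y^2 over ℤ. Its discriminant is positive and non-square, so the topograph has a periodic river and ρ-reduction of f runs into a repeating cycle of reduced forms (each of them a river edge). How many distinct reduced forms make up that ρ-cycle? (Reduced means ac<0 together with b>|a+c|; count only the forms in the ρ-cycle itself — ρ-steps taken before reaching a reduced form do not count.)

D = 544, ⌊√D⌋ = 23
descent: ρ → (9,16,-8)  [lands on river]
river: ρ → (-8,16,9)
river: ρ → (9,20,-4)
river: ρ → (-4,20,9)
ρ-cycle length = 4 (tail of 1 descent step not counted)

4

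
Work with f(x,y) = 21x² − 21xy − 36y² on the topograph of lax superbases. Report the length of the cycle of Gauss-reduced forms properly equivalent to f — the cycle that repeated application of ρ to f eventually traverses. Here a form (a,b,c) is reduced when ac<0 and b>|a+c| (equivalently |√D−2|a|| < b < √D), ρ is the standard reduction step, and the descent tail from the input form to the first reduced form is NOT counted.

D = 3465, ⌊√D⌋ = 58
descent: ρ → (-36,21,21)  [lands on river]
river: ρ → (21,21,-36)
river: ρ → (-36,51,6)
river: ρ → (6,57,-9)
river: ρ → (-9,51,24)
river: ρ → (24,45,-15)
river: ρ → (-15,45,24)
river: ρ → (24,51,-9)
river: ρ → (-9,57,6)
river: ρ → (6,51,-36)
ρ-cycle length = 10 (tail of 1 descent step not counted)

10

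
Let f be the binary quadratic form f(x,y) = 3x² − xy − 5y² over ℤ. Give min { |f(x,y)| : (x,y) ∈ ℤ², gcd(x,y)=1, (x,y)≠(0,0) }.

descent: ρ → (-5,1,3)
descent: ρ → (3,5,-3)  [lands on river]
river: ρ → (-3,7,1)
river: ρ → (1,7,-3)
river: ρ → (-3,5,3)
river: ρ → (3,7,-1)
river: ρ → (-1,7,3)
closes: descent 2, river 6
min |a| on river = 1

1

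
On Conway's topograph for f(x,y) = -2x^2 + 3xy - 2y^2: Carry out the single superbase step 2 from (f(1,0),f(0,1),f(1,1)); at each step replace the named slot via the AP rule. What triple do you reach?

start (-2,-2,-1) = (f(1,0),f(0,1),f(1,1))
replace slot 2: 2·((-2)+(-1)) − (-2) = -4 → (-2,-4,-1)

-2,-4,-1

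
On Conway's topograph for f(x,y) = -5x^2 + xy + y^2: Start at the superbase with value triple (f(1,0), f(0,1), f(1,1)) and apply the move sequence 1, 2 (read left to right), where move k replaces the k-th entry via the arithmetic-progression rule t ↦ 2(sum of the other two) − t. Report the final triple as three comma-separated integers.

start (-5,1,-3) = (f(1,0),f(0,1),f(1,1))
replace slot 1: 2·(1+(-3)) − (-5) = 1 → (1,1,-3)
replace slot 2: 2·(1+(-3)) − 1 = -5 → (1,-5,-3)

1,-5,-3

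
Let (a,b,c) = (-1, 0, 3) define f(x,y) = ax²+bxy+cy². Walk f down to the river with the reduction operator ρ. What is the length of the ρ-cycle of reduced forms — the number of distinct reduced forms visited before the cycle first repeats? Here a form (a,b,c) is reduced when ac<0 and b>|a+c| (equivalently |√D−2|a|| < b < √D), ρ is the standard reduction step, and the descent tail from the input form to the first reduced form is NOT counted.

D = 12, ⌊√D⌋ = 3
descent: ρ → (3,0,-1)
descent: ρ → (-1,2,2)  [lands on river]
river: ρ → (2,2,-1)
ρ-cycle length = 2 (tail of 2 descent steps not counted)

2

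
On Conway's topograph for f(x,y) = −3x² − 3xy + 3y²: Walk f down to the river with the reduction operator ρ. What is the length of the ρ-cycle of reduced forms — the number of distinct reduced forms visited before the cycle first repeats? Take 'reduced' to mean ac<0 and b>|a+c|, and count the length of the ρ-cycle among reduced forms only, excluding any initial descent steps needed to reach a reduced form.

D = 45, ⌊√D⌋ = 6
descent: ρ → (3,3,-3)  [lands on river]
river: ρ → (-3,3,3)
ρ-cycle length = 2 (tail of 1 descent step not counted)

2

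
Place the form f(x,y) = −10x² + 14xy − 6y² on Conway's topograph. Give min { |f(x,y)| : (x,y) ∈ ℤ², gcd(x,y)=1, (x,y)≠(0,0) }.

translate: b→6 (≡-14 mod 20), so (10,-14,6)→(10,6,2)
flip: (10,6,2)→(2,-6,10)
translate: b→2 (≡-6 mod 4), so (2,-6,10)→(2,2,6)
reduced (well bottom): (2,2,6) with a≤c, −a<b≤a
well minimum |f| = |-2| = 2 (negative-definite)

2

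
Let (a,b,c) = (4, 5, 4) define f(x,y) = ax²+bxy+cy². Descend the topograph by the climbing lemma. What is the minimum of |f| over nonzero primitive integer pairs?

translate: b→-3 (≡5 mod 8), so (4,5,4)→(4,-3,3)
flip: (4,-3,3)→(3,3,4)
reduced (well bottom): (3,3,4) with a≤c, −a<b≤a
well minimum = a = 3

3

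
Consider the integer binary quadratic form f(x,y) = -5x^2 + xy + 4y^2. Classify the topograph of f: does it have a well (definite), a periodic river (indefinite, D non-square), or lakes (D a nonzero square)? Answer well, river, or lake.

D = b²−4ac = 1² − 4·(-5)·4 = 81
D = 9² is a perfect square ⇒ form factors over ℤ ⇒ lakes

lake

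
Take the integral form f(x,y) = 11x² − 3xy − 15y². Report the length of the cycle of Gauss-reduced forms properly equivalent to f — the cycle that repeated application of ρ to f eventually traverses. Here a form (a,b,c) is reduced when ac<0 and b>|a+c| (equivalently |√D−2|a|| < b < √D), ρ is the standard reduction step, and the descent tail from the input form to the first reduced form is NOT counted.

D = 669, ⌊√D⌋ = 25
descent: ρ → (-15,3,11)
descent: ρ → (11,19,-7)  [lands on river]
river: ρ → (-7,23,5)
river: ρ → (5,17,-19)
river: ρ → (-19,21,3)
river: ρ → (3,21,-19)
river: ρ → (-19,17,5)
river: ρ → (5,23,-7)
river: ρ → (-7,19,11)
river: ρ → (11,25,-1)
river: ρ → (-1,25,11)
ρ-cycle length = 10 (tail of 2 descent steps not counted)

10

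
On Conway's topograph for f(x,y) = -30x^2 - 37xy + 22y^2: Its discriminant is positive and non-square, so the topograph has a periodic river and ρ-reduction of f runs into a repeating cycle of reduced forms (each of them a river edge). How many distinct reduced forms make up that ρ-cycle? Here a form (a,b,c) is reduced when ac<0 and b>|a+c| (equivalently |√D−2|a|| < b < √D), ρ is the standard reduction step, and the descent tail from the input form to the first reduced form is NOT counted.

D = 4009, ⌊√D⌋ = 63
descent: ρ → (22,37,-30)  [lands on river]
river: ρ → (-30,23,29)
river: ρ → (29,35,-24)
river: ρ → (-24,61,3)
river: ρ → (3,59,-44)
river: ρ → (-44,29,18)
river: ρ → (18,43,-30)
river: ρ → (-30,17,31)
river: ρ → (31,45,-16)
river: ρ → (-16,51,22)
ρ-cycle length = 10 (tail of 1 descent step not counted)

10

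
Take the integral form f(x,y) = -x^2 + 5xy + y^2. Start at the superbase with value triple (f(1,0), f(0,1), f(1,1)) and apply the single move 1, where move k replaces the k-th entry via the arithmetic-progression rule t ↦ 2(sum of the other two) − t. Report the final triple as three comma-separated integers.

start (-1,1,5) = (f(1,0),f(0,1),f(1,1))
replace slot 1: 2·(1+5) − (-1) = 13 → (13,1,5)

13,1,5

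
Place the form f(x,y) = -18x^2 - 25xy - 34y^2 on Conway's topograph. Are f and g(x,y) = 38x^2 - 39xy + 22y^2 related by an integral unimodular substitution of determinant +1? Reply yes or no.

D₁ = -1823, D₂ = -1823
f is negative-definite; reduce −f:
−f: translate: b→-11 (≡25 mod 36), so (18,25,34)→(18,-11,27)
−f: reduced (well bottom): (18,-11,27) with a≤c, −a<b≤a
flip sign back: reduced form of f is (-18,11,-27)
g: translate: b→37 (≡-39 mod 76), so (38,-39,22)→(38,37,21)
g: flip: (38,37,21)→(21,-37,38)
g: translate: b→5 (≡-37 mod 42), so (21,-37,38)→(21,5,22)
g: reduced (well bottom): (21,5,22) with a≤c, −a<b≤a
reduced forms (-18, 11, -27) vs (21, 5, 22) ⇒ inequivalent

no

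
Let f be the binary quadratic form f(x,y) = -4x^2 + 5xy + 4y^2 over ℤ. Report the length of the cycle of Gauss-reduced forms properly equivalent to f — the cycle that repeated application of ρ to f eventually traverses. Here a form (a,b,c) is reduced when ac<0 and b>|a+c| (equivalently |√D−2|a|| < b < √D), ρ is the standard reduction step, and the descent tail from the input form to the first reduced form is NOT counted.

D = 89, ⌊√D⌋ = 9
river: ρ → (4,3,-5)
river: ρ → (-5,7,2)
river: ρ → (2,9,-1)
river: ρ → (-1,9,2)
river: ρ → (2,7,-5)
river: ρ → (-5,3,4)
river: ρ → (4,5,-4)
river: ρ → (-4,3,5)
river: ρ → (5,7,-2)
river: ρ → (-2,9,1)
river: ρ → (1,9,-2)
river: ρ → (-2,7,5)
river: ρ → (5,3,-4)
river: ρ → (-4,5,4)
ρ-cycle length = 14 (tail of 0 descent steps not counted)

14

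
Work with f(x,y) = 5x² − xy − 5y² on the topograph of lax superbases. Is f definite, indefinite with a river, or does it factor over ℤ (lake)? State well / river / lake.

D = b²−4ac = (-1)² − 4·5·(-5) = 101
D > 0 non-square ⇒ indefinite ⇒ periodic river

river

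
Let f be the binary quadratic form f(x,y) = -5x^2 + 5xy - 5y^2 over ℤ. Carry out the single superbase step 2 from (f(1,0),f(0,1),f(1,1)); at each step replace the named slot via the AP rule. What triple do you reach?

start (-5,-5,-5) = (f(1,0),f(0,1),f(1,1))
replace slot 2: 2·((-5)+(-5)) − (-5) = -15 → (-5,-15,-5)

-5,-15,-5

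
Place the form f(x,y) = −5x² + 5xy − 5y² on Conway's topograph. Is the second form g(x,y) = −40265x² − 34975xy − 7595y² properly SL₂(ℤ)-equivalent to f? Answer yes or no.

D₁ = -75, D₂ = -75
f is negative-definite; reduce −f:
−f: translate: b→5 (≡-5 mod 10), so (5,-5,5)→(5,5,5)
−f: reduced (well bottom): (5,5,5) with a≤c, −a<b≤a
flip sign back: reduced form of f is (-5,-5,-5)
g is negative-definite; reduce −g:
−g: flip: (40265,34975,7595)→(7595,-34975,40265)
−g: translate: b→-4595 (≡-34975 mod 15190), so (7595,-34975,40265)→(7595,-4595,695)
−g: flip: (7595,-4595,695)→(695,4595,7595)
−g: translate: b→425 (≡4595 mod 1390), so (695,4595,7595)→(695,425,65)
−g: flip: (695,425,65)→(65,-425,695)
−g: translate: b→-35 (≡-425 mod 130), so (65,-425,695)→(65,-35,5)
−g: flip: (65,-35,5)→(5,35,65)
−g: translate: b→5 (≡35 mod 10), so (5,35,65)→(5,5,5)
−g: reduced (well bottom): (5,5,5) with a≤c, −a<b≤a
flip sign back: reduced form of g is (-5,-5,-5)
reduced forms (-5, -5, -5) vs (-5, -5, -5) ⇒ equivalent

yes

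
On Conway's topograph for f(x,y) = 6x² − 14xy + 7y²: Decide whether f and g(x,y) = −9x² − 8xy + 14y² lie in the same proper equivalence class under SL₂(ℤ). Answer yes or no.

D₁ = 28, D₂ = 568
discriminants differ ⇒ not SL₂(ℤ)-equivalent

no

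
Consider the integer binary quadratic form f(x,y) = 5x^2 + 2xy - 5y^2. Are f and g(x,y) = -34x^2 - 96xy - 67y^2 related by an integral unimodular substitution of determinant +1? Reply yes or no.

D₁ = 104, D₂ = 104
river cycle of f (length 6): (-5, 8, 2), (2, 8, -5), (-5, 2, 5), (5, 8, -2), (-2, 8, 5), (5, 2, -5)
river cycle of g (length 6): (-5, 8, 2), (2, 8, -5), (-5, 2, 5), (5, 8, -2), (-2, 8, 5), (5, 2, -5)
cycles coincide ⇒ equivalent

yes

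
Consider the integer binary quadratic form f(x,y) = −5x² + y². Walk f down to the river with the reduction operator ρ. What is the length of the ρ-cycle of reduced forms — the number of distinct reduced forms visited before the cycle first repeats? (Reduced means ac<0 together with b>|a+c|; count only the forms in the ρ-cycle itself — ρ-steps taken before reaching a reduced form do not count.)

D = 20, ⌊√D⌋ = 4
descent: ρ → (1,4,-1)  [lands on river]
river: ρ → (-1,4,1)
ρ-cycle length = 2 (tail of 1 descent step not counted)

2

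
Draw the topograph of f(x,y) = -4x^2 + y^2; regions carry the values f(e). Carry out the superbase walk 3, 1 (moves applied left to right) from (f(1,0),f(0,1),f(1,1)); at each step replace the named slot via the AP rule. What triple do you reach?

start (-4,1,-3) = (f(1,0),f(0,1),f(1,1))
replace slot 3: 2·((-4)+1) − (-3) = -3 → (-4,1,-3)
replace slot 1: 2·(1+(-3)) − (-4) = 0 → (0,1,-3)

0,1,-3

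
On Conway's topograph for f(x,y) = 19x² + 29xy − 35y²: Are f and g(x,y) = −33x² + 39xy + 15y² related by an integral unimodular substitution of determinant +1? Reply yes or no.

D₁ = 3501, D₂ = 3501
river cycle of f (length 24): (-35, 41, 13), (13, 37, -41), (-41, 45, 9), (9, 45, -41), (-41, 37, 13), (13, 41, -35), (-35, 29, 19), (19, 47, -17), (-17, 55, 7), (7, 57, -9), … (14 more)
river cycle of g (length 14): (15, 51, -15), (-15, 39, 33), (33, 27, -21), (-21, 57, 3), (3, 57, -21), (-21, 27, 33), (33, 39, -15), (-15, 51, 15), (15, 39, -33), (-33, 27, 21), … (4 more)
cycles differ ⇒ inequivalent

no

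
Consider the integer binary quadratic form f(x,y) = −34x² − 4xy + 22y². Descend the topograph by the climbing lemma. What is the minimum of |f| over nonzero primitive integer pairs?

descent: ρ → (22,48,-8)  [lands on river]
river: ρ → (-8,48,22)
river: ρ → (22,40,-16)
river: ρ → (-16,24,38)
river: ρ → (38,52,-2)
river: ρ → (-2,52,38)
river: ρ → (38,24,-16)
river: ρ → (-16,40,22)
closes: descent 1, river 8
min |a| on river = 2

2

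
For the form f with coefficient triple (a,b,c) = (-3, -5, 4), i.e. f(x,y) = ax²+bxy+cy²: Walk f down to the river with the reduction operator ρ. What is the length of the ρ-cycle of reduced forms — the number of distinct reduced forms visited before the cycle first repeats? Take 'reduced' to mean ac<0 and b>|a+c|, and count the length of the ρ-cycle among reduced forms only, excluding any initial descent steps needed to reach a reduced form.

D = 73, ⌊√D⌋ = 8
descent: ρ → (4,5,-3)  [lands on river]
river: ρ → (-3,7,2)
river: ρ → (2,5,-6)
river: ρ → (-6,7,1)
river: ρ → (1,7,-6)
river: ρ → (-6,5,2)
river: ρ → (2,7,-3)
river: ρ → (-3,5,4)
river: ρ → (4,3,-4)
river: ρ → (-4,5,3)
river: ρ → (3,7,-2)
river: ρ → (-2,5,6)
river: ρ → (6,7,-1)
river: ρ → (-1,7,6)
river: ρ → (6,5,-2)
river: ρ → (-2,7,3)
river: ρ → (3,5,-4)
river: ρ → (-4,3,4)
ρ-cycle length = 18 (tail of 1 descent step not counted)

18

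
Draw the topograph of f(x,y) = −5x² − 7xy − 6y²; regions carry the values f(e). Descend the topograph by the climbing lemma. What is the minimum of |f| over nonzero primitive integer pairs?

translate: b→-3 (≡7 mod 10), so (5,7,6)→(5,-3,4)
flip: (5,-3,4)→(4,3,5)
reduced (well bottom): (4,3,5) with a≤c, −a<b≤a
well minimum |f| = |-4| = 4 (negative-definite)

4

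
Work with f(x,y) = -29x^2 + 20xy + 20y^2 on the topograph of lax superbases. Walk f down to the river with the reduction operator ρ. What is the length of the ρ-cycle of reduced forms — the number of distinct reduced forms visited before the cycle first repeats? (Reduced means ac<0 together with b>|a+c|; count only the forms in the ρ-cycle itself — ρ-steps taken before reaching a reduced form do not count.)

D = 2720, ⌊√D⌋ = 52
river: ρ → (20,20,-29)
river: ρ → (-29,38,11)
river: ρ → (11,50,-5)
river: ρ → (-5,50,11)
river: ρ → (11,38,-29)
river: ρ → (-29,20,20)
ρ-cycle length = 6 (tail of 0 descent steps not counted)

6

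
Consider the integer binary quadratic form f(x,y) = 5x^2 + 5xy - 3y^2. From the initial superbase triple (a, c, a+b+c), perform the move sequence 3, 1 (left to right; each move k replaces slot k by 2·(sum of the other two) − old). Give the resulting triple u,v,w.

start (5,-3,7) = (f(1,0),f(0,1),f(1,1))
replace slot 3: 2·(5+(-3)) − 7 = -3 → (5,-3,-3)
replace slot 1: 2·((-3)+(-3)) − 5 = -17 → (-17,-3,-3)

-17,-3,-3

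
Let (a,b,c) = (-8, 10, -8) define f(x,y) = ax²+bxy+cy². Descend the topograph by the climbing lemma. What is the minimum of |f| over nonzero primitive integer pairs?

translate: b→6 (≡-10 mod 16), so (8,-10,8)→(8,6,6)
flip: (8,6,6)→(6,-6,8)
translate: b→6 (≡-6 mod 12), so (6,-6,8)→(6,6,8)
reduced (well bottom): (6,6,8) with a≤c, −a<b≤a
well minimum |f| = |-6| = 6 (negative-definite)

6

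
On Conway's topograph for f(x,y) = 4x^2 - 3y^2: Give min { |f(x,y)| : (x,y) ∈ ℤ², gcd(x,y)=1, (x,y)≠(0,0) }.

descent: ρ → (-3,6,1)  [lands on river]
river: ρ → (1,6,-3)
closes: descent 1, river 2
min |a| on river = 1

1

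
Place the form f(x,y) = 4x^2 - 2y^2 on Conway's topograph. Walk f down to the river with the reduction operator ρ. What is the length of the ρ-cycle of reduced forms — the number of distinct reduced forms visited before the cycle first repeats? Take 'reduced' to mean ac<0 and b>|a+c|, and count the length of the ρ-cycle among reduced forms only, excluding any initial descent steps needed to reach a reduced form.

D = 32, ⌊√D⌋ = 5
descent: ρ → (-2,4,2)  [lands on river]
river: ρ → (2,4,-2)
ρ-cycle length = 2 (tail of 1 descent step not counted)

2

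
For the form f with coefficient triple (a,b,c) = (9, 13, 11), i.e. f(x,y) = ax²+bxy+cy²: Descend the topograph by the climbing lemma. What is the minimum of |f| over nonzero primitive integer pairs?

translate: b→-5 (≡13 mod 18), so (9,13,11)→(9,-5,7)
flip: (9,-5,7)→(7,5,9)
reduced (well bottom): (7,5,9) with a≤c, −a<b≤a
well minimum = a = 7

7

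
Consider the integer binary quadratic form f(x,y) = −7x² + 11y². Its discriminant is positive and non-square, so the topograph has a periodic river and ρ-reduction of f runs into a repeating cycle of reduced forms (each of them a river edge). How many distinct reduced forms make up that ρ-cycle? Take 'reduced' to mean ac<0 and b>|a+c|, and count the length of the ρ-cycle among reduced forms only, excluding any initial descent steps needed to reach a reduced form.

D = 308, ⌊√D⌋ = 17
descent: ρ → (11,0,-7)
descent: ρ → (-7,14,4)  [lands on river]
river: ρ → (4,10,-13)
river: ρ → (-13,16,1)
river: ρ → (1,16,-13)
river: ρ → (-13,10,4)
river: ρ → (4,14,-7)
ρ-cycle length = 6 (tail of 2 descent steps not counted)

6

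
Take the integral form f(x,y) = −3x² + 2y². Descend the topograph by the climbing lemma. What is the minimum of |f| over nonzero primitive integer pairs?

descent: ρ → (2,4,-1)  [lands on river]
river: ρ → (-1,4,2)
closes: descent 1, river 2
min |a| on river = 1

1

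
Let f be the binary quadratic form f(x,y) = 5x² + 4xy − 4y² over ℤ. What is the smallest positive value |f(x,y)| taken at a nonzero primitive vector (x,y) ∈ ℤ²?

river: ρ → (-4,4,5)
river: ρ → (5,6,-3)
river: ρ → (-3,6,5)
river: ρ → (5,4,-4)
closes: descent 0, river 4
min |a| on river = 3

3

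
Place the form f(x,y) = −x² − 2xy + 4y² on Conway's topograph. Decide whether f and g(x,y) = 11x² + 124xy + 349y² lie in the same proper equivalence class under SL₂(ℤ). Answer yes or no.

D₁ = 20, D₂ = 20
river cycle of f (length 2): (-1, 4, 1), (1, 4, -1)
river cycle of g (length 2): (1, 4, -1), (-1, 4, 1)
cycles coincide ⇒ equivalent

yes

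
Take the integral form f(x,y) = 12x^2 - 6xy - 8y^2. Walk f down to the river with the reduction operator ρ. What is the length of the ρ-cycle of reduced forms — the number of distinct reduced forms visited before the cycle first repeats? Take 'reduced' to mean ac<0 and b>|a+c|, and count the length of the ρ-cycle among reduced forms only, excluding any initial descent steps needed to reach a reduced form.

D = 420, ⌊√D⌋ = 20
descent: ρ → (-8,6,12)  [lands on river]
river: ρ → (12,18,-2)
river: ρ → (-2,18,12)
river: ρ → (12,6,-8)
river: ρ → (-8,10,10)
river: ρ → (10,10,-8)
ρ-cycle length = 6 (tail of 1 descent step not counted)

6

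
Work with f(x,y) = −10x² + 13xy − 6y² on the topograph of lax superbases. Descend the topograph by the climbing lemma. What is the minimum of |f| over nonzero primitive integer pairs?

translate: b→7 (≡-13 mod 20), so (10,-13,6)→(10,7,3)
flip: (10,7,3)→(3,-7,10)
translate: b→-1 (≡-7 mod 6), so (3,-7,10)→(3,-1,6)
reduced (well bottom): (3,-1,6) with a≤c, −a<b≤a
well minimum |f| = |-3| = 3 (negative-definite)

3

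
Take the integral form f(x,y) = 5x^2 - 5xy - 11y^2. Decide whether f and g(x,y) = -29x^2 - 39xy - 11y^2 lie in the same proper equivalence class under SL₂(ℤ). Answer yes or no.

D₁ = 245, D₂ = 245
river cycle of f (length 2): (5, 15, -1), (-1, 15, 5)
river cycle of g (length 2): (5, 15, -1), (-1, 15, 5)
cycles coincide ⇒ equivalent

yes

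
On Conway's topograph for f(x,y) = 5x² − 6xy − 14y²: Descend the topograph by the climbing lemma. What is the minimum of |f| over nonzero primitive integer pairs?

descent: ρ → (-14,6,5)
descent: ρ → (5,14,-6)  [lands on river]
river: ρ → (-6,10,9)
river: ρ → (9,8,-7)
river: ρ → (-7,6,10)
river: ρ → (10,14,-3)
river: ρ → (-3,16,5)
closes: descent 2, river 6
min |a| on river = 3

3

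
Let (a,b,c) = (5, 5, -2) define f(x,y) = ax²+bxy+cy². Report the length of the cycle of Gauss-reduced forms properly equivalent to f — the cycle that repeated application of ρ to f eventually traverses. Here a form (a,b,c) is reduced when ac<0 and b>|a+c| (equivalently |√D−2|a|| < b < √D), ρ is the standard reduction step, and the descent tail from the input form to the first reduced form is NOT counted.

D = 65, ⌊√D⌋ = 8
river: ρ → (-2,7,2)
river: ρ → (2,5,-5)
river: ρ → (-5,5,2)
river: ρ → (2,7,-2)
river: ρ → (-2,5,5)
river: ρ → (5,5,-2)
ρ-cycle length = 6 (tail of 0 descent steps not counted)

6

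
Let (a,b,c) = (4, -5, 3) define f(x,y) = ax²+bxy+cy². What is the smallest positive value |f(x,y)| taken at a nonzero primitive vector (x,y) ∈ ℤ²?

translate: b→3 (≡-5 mod 8), so (4,-5,3)→(4,3,2)
flip: (4,3,2)→(2,-3,4)
translate: b→1 (≡-3 mod 4), so (2,-3,4)→(2,1,3)
reduced (well bottom): (2,1,3) with a≤c, −a<b≤a
well minimum = a = 2

2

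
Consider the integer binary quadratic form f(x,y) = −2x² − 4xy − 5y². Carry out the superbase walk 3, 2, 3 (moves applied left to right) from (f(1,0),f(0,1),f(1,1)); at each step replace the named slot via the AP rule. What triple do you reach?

start (-2,-5,-11) = (f(1,0),f(0,1),f(1,1))
replace slot 3: 2·((-2)+(-5)) − (-11) = -3 → (-2,-5,-3)
replace slot 2: 2·((-2)+(-3)) − (-5) = -5 → (-2,-5,-3)
replace slot 3: 2·((-2)+(-5)) − (-3) = -11 → (-2,-5,-11)

-2,-5,-11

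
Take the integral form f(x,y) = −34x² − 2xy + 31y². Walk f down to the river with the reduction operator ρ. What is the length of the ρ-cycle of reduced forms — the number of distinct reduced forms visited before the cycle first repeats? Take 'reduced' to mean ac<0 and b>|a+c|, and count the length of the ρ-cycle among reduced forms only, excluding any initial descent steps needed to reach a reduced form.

D = 4220, ⌊√D⌋ = 64
descent: ρ → (31,64,-1)  [lands on river]
river: ρ → (-1,64,31)
river: ρ → (31,60,-5)
river: ρ → (-5,60,31)
ρ-cycle length = 4 (tail of 1 descent step not counted)

4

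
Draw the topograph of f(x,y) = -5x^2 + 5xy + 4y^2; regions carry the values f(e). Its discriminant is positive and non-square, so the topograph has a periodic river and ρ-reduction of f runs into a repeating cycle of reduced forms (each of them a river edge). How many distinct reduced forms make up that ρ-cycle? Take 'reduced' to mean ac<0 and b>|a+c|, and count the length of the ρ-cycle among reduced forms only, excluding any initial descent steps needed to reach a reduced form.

D = 105, ⌊√D⌋ = 10
river: ρ → (4,3,-6)
river: ρ → (-6,9,1)
river: ρ → (1,9,-6)
river: ρ → (-6,3,4)
river: ρ → (4,5,-5)
river: ρ → (-5,5,4)
ρ-cycle length = 6 (tail of 0 descent steps not counted)

6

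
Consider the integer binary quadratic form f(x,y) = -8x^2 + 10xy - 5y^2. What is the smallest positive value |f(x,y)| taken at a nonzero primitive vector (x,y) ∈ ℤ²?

translate: b→6 (≡-10 mod 16), so (8,-10,5)→(8,6,3)
flip: (8,6,3)→(3,-6,8)
translate: b→0 (≡-6 mod 6), so (3,-6,8)→(3,0,5)
reduced (well bottom): (3,0,5) with a≤c, −a<b≤a
well minimum |f| = |-3| = 3 (negative-definite)

3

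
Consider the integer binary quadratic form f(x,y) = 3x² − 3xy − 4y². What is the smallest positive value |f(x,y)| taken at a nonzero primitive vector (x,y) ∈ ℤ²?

descent: ρ → (-4,3,3)  [lands on river]
river: ρ → (3,3,-4)
river: ρ → (-4,5,2)
river: ρ → (2,7,-1)
river: ρ → (-1,7,2)
river: ρ → (2,5,-4)
closes: descent 1, river 6
min |a| on river = 1

1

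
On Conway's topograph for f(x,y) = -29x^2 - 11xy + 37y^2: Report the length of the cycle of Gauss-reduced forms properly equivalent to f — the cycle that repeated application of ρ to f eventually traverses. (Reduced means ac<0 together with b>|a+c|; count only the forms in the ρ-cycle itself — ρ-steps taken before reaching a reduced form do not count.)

D = 4413, ⌊√D⌋ = 66
descent: ρ → (37,11,-29)  [lands on river]
river: ρ → (-29,47,19)
river: ρ → (19,29,-47)
river: ρ → (-47,65,1)
river: ρ → (1,65,-47)
river: ρ → (-47,29,19)
river: ρ → (19,47,-29)
river: ρ → (-29,11,37)
river: ρ → (37,63,-3)
river: ρ → (-3,63,37)
ρ-cycle length = 10 (tail of 1 descent step not counted)

10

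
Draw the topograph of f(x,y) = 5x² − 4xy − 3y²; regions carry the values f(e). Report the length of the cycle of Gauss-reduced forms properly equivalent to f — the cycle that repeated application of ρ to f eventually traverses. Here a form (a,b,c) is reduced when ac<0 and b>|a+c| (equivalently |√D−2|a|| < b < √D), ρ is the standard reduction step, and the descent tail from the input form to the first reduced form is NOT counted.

D = 76, ⌊√D⌋ = 8
descent: ρ → (-3,4,5)  [lands on river]
river: ρ → (5,6,-2)
river: ρ → (-2,6,5)
river: ρ → (5,4,-3)
river: ρ → (-3,8,1)
river: ρ → (1,8,-3)
ρ-cycle length = 6 (tail of 1 descent step not counted)

6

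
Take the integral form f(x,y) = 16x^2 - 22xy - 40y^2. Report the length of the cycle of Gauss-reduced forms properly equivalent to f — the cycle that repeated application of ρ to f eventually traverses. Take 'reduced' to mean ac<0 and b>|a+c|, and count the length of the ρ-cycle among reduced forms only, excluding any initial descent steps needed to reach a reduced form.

D = 3044, ⌊√D⌋ = 55
descent: ρ → (-40,22,16)
descent: ρ → (16,42,-20)  [lands on river]
river: ρ → (-20,38,20)
river: ρ → (20,42,-16)
river: ρ → (-16,54,2)
river: ρ → (2,54,-16)
river: ρ → (-16,42,20)
river: ρ → (20,38,-20)
river: ρ → (-20,42,16)
river: ρ → (16,54,-2)
river: ρ → (-2,54,16)
ρ-cycle length = 10 (tail of 2 descent steps not counted)

10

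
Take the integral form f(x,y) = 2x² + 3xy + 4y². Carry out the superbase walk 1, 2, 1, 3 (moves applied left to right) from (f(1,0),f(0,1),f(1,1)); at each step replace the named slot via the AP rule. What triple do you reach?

start (2,4,9) = (f(1,0),f(0,1),f(1,1))
replace slot 1: 2·(4+9) − 2 = 24 → (24,4,9)
replace slot 2: 2·(24+9) − 4 = 62 → (24,62,9)
replace slot 1: 2·(62+9) − 24 = 118 → (118,62,9)
replace slot 3: 2·(118+62) − 9 = 351 → (118,62,351)

118,62,351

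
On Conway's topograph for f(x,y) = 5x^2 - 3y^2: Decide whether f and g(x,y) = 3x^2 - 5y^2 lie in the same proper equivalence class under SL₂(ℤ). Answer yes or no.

D₁ = 60, D₂ = 60
river cycle of f (length 2): (-3, 6, 2), (2, 6, -3)
river cycle of g (length 2): (3, 6, -2), (-2, 6, 3)
cycles differ ⇒ inequivalent

no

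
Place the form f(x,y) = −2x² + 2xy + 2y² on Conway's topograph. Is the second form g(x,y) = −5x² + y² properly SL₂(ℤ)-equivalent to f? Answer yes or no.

D₁ = 20, D₂ = 20
river cycle of f (length 2): (2, 2, -2), (-2, 2, 2)
river cycle of g (length 2): (1, 4, -1), (-1, 4, 1)
cycles differ ⇒ inequivalent

no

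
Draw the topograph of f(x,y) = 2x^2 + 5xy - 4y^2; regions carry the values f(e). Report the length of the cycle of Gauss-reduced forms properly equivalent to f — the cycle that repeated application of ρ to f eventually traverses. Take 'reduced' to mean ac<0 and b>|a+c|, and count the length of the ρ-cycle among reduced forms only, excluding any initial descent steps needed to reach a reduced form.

D = 57, ⌊√D⌋ = 7
river: ρ → (-4,3,3)
river: ρ → (3,3,-4)
river: ρ → (-4,5,2)
river: ρ → (2,7,-1)
river: ρ → (-1,7,2)
river: ρ → (2,5,-4)
ρ-cycle length = 6 (tail of 0 descent steps not counted)

6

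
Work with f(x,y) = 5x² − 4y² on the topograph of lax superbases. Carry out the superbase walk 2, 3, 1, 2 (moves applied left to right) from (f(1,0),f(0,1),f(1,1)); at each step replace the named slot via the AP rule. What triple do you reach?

start (5,-4,1) = (f(1,0),f(0,1),f(1,1))
replace slot 2: 2·(5+1) − (-4) = 16 → (5,16,1)
replace slot 3: 2·(5+16) − 1 = 41 → (5,16,41)
replace slot 1: 2·(16+41) − 5 = 109 → (109,16,41)
replace slot 2: 2·(109+41) − 16 = 284 → (109,284,41)

109,284,41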